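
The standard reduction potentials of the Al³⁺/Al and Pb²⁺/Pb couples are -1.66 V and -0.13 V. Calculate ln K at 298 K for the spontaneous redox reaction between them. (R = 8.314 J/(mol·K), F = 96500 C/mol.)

E°_cell = -0.13 − (-1.66) = 1.53 V, with n = 6 electrons transferred.
At equilibrium E = 0, so the Nernst equation gives ln K = nFE°/RT = (6)(96500)(1.53)/((8.314)(298)) = 357.56.

ln K = 357.6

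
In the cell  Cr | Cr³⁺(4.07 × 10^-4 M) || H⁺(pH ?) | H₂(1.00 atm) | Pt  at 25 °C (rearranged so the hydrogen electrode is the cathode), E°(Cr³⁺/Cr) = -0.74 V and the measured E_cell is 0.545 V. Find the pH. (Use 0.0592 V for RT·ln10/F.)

E°_cell = 0.74 V and n = 6.
log Q = n(E° − E)/0.0592 = 6×(0.74 − 0.545)/0.0592 = 19.764.
With Q = [Cr³⁺]^2·P(H₂)^3 / [H⁺]^6, solving for [H⁺] gives log[H⁺] = -4.424, so pH = 4.42.

pH = 4.42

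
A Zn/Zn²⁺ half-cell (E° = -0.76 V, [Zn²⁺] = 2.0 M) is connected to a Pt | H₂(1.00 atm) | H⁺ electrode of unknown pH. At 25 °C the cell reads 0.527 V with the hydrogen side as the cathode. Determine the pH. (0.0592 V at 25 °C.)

pH = 3.79

E°_cell = 0.76 V and n = 2.
log Q = n(E° − E)/0.0592 = 2×(0.76 − 0.527)/0.0592 = 7.872.
With Q = [Zn²⁺]·P(H₂) / [H⁺]^2, solving for [H⁺] gives log[H⁺] = -3.785, so pH = 3.79.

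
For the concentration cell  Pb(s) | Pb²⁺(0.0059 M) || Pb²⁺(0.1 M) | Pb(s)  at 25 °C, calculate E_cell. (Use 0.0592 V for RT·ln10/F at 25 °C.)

Both half-cells are Pb²⁺/Pb, so E°_cell = 0. The concentrated side is the cathode; the cell reaction moves Pb²⁺ from high to low concentration with n = 2.
Q = [Pb²⁺]_dilute/[Pb²⁺]_conc = 0.0059/0.1 = 0.0590.
E = 0 − (0.0592/2) log Q = −(0.0592/2)(-1.229) = 0.0364 V.

0.036 V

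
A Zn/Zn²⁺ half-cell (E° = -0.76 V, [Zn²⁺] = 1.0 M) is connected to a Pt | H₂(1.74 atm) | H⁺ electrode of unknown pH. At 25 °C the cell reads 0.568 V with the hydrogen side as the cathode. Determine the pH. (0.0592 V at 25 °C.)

E°_cell = 0.76 V and n = 2.
log Q = n(E° − E)/0.0592 = 2×(0.76 − 0.568)/0.0592 = 6.486.
With Q = [Zn²⁺]·P(H₂) / [H⁺]^2, solving for [H⁺] gives log[H⁺] = -3.123, so pH = 3.12.

pH = 3.12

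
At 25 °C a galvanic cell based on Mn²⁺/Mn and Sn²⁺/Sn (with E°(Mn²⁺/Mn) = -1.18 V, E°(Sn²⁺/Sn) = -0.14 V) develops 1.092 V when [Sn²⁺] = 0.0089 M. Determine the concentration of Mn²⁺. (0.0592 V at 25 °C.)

1.6 × 10^-4 M

From the Nernst equation, log Q = n(E° − E)/0.0592 = 2(1.04 − 1.092)/0.0592 = -1.757, so Q = 0.0175.
With Q = [Mn²⁺]/[Sn²⁺] and the known concentrations, [Mn²⁺] in the numerator gives [Mn²⁺] = 1.6 × 10^-4 M.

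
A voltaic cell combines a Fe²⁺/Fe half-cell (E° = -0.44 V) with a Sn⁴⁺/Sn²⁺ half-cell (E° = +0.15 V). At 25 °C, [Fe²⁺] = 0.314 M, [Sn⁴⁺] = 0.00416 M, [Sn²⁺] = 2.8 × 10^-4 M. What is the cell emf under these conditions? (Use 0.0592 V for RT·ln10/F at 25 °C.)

0.640 V

The Sn⁴⁺/Sn²⁺ couple has the higher reduction potential and acts as the cathode, so E°_cell = +0.15 − (-0.44) = 0.59 V.
Balancing electrons gives n = 2; the reaction quotient is Q = [Fe²⁺]·[Sn²⁺]/[Sn⁴⁺] = 0.0211.
At 25 °C, E = E° − (0.0592/n) log Q = 0.59 − (0.0592/2)(-1.675) = 0.590 + 0.050 = 0.640 V.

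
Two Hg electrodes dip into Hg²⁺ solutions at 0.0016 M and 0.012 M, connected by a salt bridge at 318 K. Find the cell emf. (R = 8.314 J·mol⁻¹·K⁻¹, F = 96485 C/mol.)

Both half-cells are Hg²⁺/Hg, so E°_cell = 0. The concentrated side is the cathode; the cell reaction moves Hg²⁺ from high to low concentration with n = 2.
Q = [Hg²⁺]_dilute/[Hg²⁺]_conc = 0.0016/0.012 = 0.133.
E = 0 − (RT/nF) ln Q = −((8.314×318)/(2×96485))(-2.015) = 0.0276 V.

0.028 V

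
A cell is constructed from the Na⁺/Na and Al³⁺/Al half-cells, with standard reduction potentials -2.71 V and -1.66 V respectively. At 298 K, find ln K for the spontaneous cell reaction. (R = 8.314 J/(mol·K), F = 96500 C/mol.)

ln K = 122.7

E°_cell = -1.66 − (-2.71) = 1.05 V, with n = 3 electrons transferred.
At equilibrium E = 0, so the Nernst equation gives ln K = nFE°/RT = (3)(96500)(1.05)/((8.314)(298)) = 122.69.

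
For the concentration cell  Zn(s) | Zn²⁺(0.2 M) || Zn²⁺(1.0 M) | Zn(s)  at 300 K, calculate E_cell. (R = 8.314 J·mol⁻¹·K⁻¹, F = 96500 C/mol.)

Both half-cells are Zn²⁺/Zn, so E°_cell = 0. The concentrated side is the cathode; the cell reaction moves Zn²⁺ from high to low concentration with n = 2.
Q = [Zn²⁺]_dilute/[Zn²⁺]_conc = 0.2/1.0 = 0.200.
E = 0 − (RT/nF) ln Q = −((8.314×300)/(2×96500))(-1.609) = 0.0208 V.

0.021 V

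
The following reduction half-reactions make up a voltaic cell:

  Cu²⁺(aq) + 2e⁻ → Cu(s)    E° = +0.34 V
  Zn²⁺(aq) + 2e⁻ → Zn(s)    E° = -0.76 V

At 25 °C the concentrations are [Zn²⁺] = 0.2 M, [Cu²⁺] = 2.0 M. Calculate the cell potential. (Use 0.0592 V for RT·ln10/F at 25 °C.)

The Cu²⁺/Cu couple has the higher reduction potential and acts as the cathode, so E°_cell = +0.34 − (-0.76) = 1.10 V.
Balancing electrons gives n = 2; the reaction quotient is Q = [Zn²⁺]/[Cu²⁺] = 0.100.
At 25 °C, E = E° − (0.0592/n) log Q = 1.10 − (0.0592/2)(-1.000) = 1.100 + 0.030 = 1.130 V.

1.13 V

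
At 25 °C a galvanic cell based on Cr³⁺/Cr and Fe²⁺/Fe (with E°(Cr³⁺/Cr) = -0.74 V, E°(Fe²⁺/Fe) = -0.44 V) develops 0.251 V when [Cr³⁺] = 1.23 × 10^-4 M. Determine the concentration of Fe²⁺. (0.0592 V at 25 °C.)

From the Nernst equation, log Q = n(E° − E)/0.0592 = 6(0.30 − 0.251)/0.0592 = 4.966, so Q = 9.25 × 10^4.
With Q = [Cr³⁺]^2/[Fe²⁺]^3 and the known concentrations, [Fe²⁺]^3 in the denominator gives [Fe²⁺] = 5.5 × 10^-5 M.

5.5 × 10^-5 M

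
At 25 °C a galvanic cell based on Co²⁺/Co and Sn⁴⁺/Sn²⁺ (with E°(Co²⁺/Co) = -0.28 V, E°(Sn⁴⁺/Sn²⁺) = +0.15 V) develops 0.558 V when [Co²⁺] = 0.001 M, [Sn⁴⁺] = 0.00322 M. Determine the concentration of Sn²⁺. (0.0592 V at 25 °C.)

From the Nernst equation, log Q = n(E° − E)/0.0592 = 2(0.43 − 0.558)/0.0592 = -4.324, so Q = 4.74 × 10^-5.
With Q = [Co²⁺]·[Sn²⁺]/[Sn⁴⁺] and the known concentrations, [Sn²⁺] in the numerator gives [Sn²⁺] = 1.5 × 10^-4 M.

1.5 × 10^-4 M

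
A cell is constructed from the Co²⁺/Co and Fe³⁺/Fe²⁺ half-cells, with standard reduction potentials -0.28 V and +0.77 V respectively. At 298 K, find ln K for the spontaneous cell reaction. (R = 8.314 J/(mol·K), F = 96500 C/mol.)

ln K = 81.8

E°_cell = +0.77 − (-0.28) = 1.05 V, with n = 2 electrons transferred.
At equilibrium E = 0, so the Nernst equation gives ln K = nFE°/RT = (2)(96500)(1.05)/((8.314)(298)) = 81.79.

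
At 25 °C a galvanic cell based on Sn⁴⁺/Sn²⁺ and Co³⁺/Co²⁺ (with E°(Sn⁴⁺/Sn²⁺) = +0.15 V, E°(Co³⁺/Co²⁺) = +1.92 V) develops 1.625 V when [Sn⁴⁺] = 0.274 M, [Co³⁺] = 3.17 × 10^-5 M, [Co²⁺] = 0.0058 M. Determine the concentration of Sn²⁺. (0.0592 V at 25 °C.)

From the Nernst equation, log Q = n(E° − E)/0.0592 = 2(1.77 − 1.625)/0.0592 = 4.899, so Q = 7.92 × 10^4.
With Q = [Sn⁴⁺]·[Co²⁺]^2/([Sn²⁺]·[Co³⁺]^2) and the known concentrations, [Sn²⁺] in the denominator gives [Sn²⁺] = 0.12 M.

0.12 M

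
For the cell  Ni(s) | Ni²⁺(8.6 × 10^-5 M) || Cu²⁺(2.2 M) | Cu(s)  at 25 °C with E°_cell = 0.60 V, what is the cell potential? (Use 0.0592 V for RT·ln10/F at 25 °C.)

Balancing electrons gives n = 2; the reaction quotient is Q = [Ni²⁺]/[Cu²⁺] = 3.91 × 10^-5.
At 25 °C, E = E° − (0.0592/n) log Q = 0.60 − (0.0592/2)(-4.408) = 0.600 + 0.130 = 0.730 V.

0.730 V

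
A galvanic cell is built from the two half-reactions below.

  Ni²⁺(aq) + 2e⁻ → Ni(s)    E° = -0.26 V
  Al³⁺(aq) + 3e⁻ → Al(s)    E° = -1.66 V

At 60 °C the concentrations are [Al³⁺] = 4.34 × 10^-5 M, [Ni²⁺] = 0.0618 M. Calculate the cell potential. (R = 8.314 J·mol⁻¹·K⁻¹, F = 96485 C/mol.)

The Ni²⁺/Ni couple has the higher reduction potential and acts as the cathode, so E°_cell = -0.26 − (-1.66) = 1.40 V.
Balancing electrons gives n = 6; the reaction quotient is Q = [Al³⁺]^2/[Ni²⁺]^3 = 7.98 × 10^-6.
E = E° − (RT/nF) ln Q = 1.40 − (8.314×333)/(6×96485) × (-11.739) = 1.400 + 0.056 = 1.456 V.

1.46 V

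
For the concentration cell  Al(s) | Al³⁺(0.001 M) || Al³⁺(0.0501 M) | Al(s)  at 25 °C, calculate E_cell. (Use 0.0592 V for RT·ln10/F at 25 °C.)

0.034 V

Both half-cells are Al³⁺/Al, so E°_cell = 0. The concentrated side is the cathode; the cell reaction moves Al³⁺ from high to low concentration with n = 3.
Q = [Al³⁺]_dilute/[Al³⁺]_conc = 0.001/0.0501 = 0.0200.
E = 0 − (0.0592/3) log Q = −(0.0592/3)(-1.700) = 0.0335 V.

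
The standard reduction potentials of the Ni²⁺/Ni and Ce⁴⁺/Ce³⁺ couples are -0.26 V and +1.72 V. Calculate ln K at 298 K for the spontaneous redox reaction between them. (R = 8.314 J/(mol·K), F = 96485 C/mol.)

ln K = 154.2

E°_cell = +1.72 − (-0.26) = 1.98 V, with n = 2 electrons transferred.
At equilibrium E = 0, so the Nernst equation gives ln K = nFE°/RT = (2)(96485)(1.98)/((8.314)(298)) = 154.22.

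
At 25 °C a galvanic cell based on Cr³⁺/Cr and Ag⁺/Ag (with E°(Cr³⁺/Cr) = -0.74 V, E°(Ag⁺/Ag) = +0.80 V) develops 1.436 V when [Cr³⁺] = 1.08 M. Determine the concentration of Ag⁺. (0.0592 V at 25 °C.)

0.018 M

From the Nernst equation, log Q = n(E° − E)/0.0592 = 3(1.54 − 1.436)/0.0592 = 5.270, so Q = 1.86 × 10^5.
With Q = [Cr³⁺]/[Ag⁺]^3 and the known concentrations, [Ag⁺]^3 in the denominator gives [Ag⁺] = 0.018 M.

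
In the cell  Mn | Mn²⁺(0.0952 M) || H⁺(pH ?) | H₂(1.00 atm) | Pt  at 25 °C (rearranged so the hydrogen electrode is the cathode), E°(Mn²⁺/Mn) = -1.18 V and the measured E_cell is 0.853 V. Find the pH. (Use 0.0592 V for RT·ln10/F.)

E°_cell = 1.18 V and n = 2.
log Q = n(E° − E)/0.0592 = 2×(1.18 − 0.853)/0.0592 = 11.047.
With Q = [Mn²⁺]·P(H₂) / [H⁺]^2, solving for [H⁺] gives log[H⁺] = -6.034, so pH = 6.03.

pH = 6.03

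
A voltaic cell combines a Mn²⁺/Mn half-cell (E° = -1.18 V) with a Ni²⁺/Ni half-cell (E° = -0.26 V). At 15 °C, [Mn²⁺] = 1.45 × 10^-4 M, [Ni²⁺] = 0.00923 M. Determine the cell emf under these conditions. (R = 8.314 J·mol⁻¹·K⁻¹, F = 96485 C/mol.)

The Ni²⁺/Ni couple has the higher reduction potential and acts as the cathode, so E°_cell = -0.26 − (-1.18) = 0.92 V.
Balancing electrons gives n = 2; the reaction quotient is Q = [Mn²⁺]/[Ni²⁺] = 0.0157.
E = E° − (RT/nF) ln Q = 0.92 − (8.314×288)/(2×96485) × (-4.153) = 0.920 + 0.052 = 0.972 V.

0.972 V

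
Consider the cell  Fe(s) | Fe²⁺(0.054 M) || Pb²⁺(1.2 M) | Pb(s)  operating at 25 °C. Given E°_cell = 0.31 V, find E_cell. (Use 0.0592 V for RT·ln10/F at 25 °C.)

0.350 V

Balancing electrons gives n = 2; the reaction quotient is Q = [Fe²⁺]/[Pb²⁺] = 0.0450.
At 25 °C, E = E° − (0.0592/n) log Q = 0.31 − (0.0592/2)(-1.347) = 0.310 + 0.040 = 0.350 V.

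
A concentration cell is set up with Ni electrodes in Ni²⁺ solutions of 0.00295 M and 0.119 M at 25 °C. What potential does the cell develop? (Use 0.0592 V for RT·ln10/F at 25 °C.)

Both half-cells are Ni²⁺/Ni, so E°_cell = 0. The concentrated side is the cathode; the cell reaction moves Ni²⁺ from high to low concentration with n = 2.
Q = [Ni²⁺]_dilute/[Ni²⁺]_conc = 0.00295/0.119 = 0.0248.
E = 0 − (0.0592/2) log Q = −(0.0592/2)(-1.606) = 0.0475 V.

0.048 V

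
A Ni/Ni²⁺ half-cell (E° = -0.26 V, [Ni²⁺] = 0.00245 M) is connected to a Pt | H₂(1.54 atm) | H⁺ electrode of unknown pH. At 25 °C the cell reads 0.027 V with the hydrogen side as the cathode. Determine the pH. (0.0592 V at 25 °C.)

pH = 5.15

E°_cell = 0.26 V and n = 2.
log Q = n(E° − E)/0.0592 = 2×(0.26 − 0.027)/0.0592 = 7.872.
With Q = [Ni²⁺]·P(H₂) / [H⁺]^2, solving for [H⁺] gives log[H⁺] = -5.147, so pH = 5.15.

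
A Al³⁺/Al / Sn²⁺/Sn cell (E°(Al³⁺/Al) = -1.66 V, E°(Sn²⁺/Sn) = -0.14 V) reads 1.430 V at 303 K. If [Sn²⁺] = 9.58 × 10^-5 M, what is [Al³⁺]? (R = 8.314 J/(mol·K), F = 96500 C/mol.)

From the Nernst equation, ln Q = nF(E° − E)/RT = 6×96500×(1.52 − 1.430)/(8.314×303) = 20.686, so Q = 9.63 × 10^8.
With Q = [Al³⁺]^2/[Sn²⁺]^3 and the known concentrations, [Al³⁺]^2 in the numerator gives [Al³⁺] = 0.029 M.

0.029 M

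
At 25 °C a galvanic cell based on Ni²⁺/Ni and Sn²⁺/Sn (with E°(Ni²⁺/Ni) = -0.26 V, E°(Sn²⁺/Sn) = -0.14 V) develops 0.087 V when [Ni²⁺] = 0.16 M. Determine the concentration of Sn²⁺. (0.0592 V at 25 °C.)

From the Nernst equation, log Q = n(E° − E)/0.0592 = 2(0.12 − 0.087)/0.0592 = 1.115, so Q = 13.0.
With Q = [Ni²⁺]/[Sn²⁺] and the known concentrations, [Sn²⁺] in the denominator gives [Sn²⁺] = 0.012 M.

0.012 M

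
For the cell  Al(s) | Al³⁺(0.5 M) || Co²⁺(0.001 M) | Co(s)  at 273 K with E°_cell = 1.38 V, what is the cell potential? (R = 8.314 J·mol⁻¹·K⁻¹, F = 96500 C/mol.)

Balancing electrons gives n = 6; the reaction quotient is Q = [Al³⁺]^2/[Co²⁺]^3 = 2.5 × 10^8.
E = E° − (RT/nF) ln Q = 1.38 − (8.314×273)/(6×96500) × (19.337) = 1.380 − 0.076 = 1.304 V.

1.30 V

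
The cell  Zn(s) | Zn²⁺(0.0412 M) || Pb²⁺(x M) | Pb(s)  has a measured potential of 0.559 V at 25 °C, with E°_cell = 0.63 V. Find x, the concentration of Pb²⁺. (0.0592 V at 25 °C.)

From the Nernst equation, log Q = n(E° − E)/0.0592 = 2(0.63 − 0.559)/0.0592 = 2.399, so Q = 250.
With Q = [Zn²⁺]/[Pb²⁺] and the known concentrations, [Pb²⁺] in the denominator gives [Pb²⁺] = 1.6 × 10^-4 M.

1.6 × 10^-4 M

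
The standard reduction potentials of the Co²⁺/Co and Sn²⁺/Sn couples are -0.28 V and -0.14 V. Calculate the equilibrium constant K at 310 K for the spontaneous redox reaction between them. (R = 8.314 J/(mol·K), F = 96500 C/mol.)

E°_cell = -0.14 − (-0.28) = 0.14 V, with n = 2 electrons transferred.
At equilibrium E = 0, so the Nernst equation gives ln K = nFE°/RT = (2)(96500)(0.14)/((8.314)(310)) = 10.48.
K = e^10.48 = 3.6 × 10^4.

3.6 × 10^4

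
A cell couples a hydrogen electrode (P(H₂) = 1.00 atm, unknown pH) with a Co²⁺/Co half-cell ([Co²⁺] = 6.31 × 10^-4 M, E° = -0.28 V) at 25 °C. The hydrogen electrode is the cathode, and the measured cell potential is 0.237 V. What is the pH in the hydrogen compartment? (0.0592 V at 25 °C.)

E°_cell = 0.28 V and n = 2.
log Q = n(E° − E)/0.0592 = 2×(0.28 − 0.237)/0.0592 = 1.453.
With Q = [Co²⁺]·P(H₂) / [H⁺]^2, solving for [H⁺] gives log[H⁺] = -2.326, so pH = 2.33.

pH = 2.33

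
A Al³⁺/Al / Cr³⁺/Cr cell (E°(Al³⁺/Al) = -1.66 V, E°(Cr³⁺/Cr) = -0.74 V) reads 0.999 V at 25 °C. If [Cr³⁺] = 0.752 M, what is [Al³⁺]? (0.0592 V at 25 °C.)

7.5 × 10^-5 M

From the Nernst equation, log Q = n(E° − E)/0.0592 = 3(0.92 − 0.999)/0.0592 = -4.003, so Q = 9.92 × 10^-5.
With Q = [Al³⁺]/[Cr³⁺] and the known concentrations, [Al³⁺] in the numerator gives [Al³⁺] = 7.5 × 10^-5 M.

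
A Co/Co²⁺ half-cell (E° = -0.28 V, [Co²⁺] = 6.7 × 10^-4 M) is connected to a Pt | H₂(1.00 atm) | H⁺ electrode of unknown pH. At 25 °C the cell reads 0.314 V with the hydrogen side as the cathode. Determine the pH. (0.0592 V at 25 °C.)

pH = 1.01

E°_cell = 0.28 V and n = 2.
log Q = n(E° − E)/0.0592 = 2×(0.28 − 0.314)/0.0592 = -1.149.
With Q = [Co²⁺]·P(H₂) / [H⁺]^2, solving for [H⁺] gives log[H⁺] = -1.013, so pH = 1.01.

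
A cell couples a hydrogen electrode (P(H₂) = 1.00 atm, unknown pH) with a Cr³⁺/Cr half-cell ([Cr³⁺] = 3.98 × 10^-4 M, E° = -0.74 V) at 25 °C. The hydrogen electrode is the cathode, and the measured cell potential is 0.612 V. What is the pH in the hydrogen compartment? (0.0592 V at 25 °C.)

E°_cell = 0.74 V and n = 6.
log Q = n(E° − E)/0.0592 = 6×(0.74 − 0.612)/0.0592 = 12.973.
With Q = [Cr³⁺]^2·P(H₂)^3 / [H⁺]^6, solving for [H⁺] gives log[H⁺] = -3.296, so pH = 3.30.

pH = 3.30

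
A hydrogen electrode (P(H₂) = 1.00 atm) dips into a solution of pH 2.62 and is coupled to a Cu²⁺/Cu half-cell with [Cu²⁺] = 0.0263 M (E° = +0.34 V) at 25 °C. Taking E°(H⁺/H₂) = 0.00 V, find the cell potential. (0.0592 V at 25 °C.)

0.45 V

The Cu²⁺/Cu couple is the cathode, so E°_cell = 0.34 V; n = 2.
[H⁺] = 10^(−2.62) = 0.0024 M, and Q = [H⁺]^2 / ([Cu²⁺]·P(H₂)) = 2.19 × 10^-4.
E = E° − (0.0592/2) log Q = 0.34 − (0.0592/2)(-3.660) = 0.448 V.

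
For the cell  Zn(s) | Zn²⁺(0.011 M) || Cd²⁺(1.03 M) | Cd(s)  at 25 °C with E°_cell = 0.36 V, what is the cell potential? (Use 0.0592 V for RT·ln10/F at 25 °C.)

Balancing electrons gives n = 2; the reaction quotient is Q = [Zn²⁺]/[Cd²⁺] = 0.0107.
At 25 °C, E = E° − (0.0592/n) log Q = 0.36 − (0.0592/2)(-1.971) = 0.360 + 0.058 = 0.418 V.

0.418 V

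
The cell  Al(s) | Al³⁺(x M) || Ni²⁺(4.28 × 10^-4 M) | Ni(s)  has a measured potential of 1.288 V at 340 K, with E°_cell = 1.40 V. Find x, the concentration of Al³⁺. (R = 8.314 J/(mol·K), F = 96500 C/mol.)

From the Nernst equation, ln Q = nF(E° − E)/RT = 6×96500×(1.40 − 1.288)/(8.314×340) = 22.941, so Q = 9.18 × 10^9.
With Q = [Al³⁺]^2/[Ni²⁺]^3 and the known concentrations, [Al³⁺]^2 in the numerator gives [Al³⁺] = 0.85 M.

0.85 M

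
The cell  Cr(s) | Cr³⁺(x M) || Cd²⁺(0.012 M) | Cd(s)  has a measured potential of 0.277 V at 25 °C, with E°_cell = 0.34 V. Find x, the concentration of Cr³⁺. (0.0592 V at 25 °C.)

From the Nernst equation, log Q = n(E° − E)/0.0592 = 6(0.34 − 0.277)/0.0592 = 6.385, so Q = 2.43 × 10^6.
With Q = [Cr³⁺]^2/[Cd²⁺]^3 and the known concentrations, [Cr³⁺]^2 in the numerator gives [Cr³⁺] = 2.0 M.

2.0 M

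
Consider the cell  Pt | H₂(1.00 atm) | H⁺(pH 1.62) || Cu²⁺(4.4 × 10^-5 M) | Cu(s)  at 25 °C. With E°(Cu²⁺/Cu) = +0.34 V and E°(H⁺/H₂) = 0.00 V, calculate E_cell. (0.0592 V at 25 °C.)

0.31 V

The Cu²⁺/Cu couple is the cathode, so E°_cell = 0.34 V; n = 2.
[H⁺] = 10^(−1.62) = 0.024 M, and Q = [H⁺]^2 / ([Cu²⁺]·P(H₂)) = 13.1.
E = E° − (0.0592/2) log Q = 0.34 − (0.0592/2)(1.117) = 0.307 V.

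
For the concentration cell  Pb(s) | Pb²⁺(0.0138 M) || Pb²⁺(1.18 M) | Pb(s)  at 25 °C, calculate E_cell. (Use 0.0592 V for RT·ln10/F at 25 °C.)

Both half-cells are Pb²⁺/Pb, so E°_cell = 0. The concentrated side is the cathode; the cell reaction moves Pb²⁺ from high to low concentration with n = 2.
Q = [Pb²⁺]_dilute/[Pb²⁺]_conc = 0.0138/1.18 = 0.0117.
E = 0 − (0.0592/2) log Q = −(0.0592/2)(-1.932) = 0.0572 V.

0.057 V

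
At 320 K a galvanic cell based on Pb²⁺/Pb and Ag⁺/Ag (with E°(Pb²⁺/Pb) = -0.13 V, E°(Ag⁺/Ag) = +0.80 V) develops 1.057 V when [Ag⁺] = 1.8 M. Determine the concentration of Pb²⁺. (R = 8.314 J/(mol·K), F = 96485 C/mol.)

From the Nernst equation, ln Q = nF(E° − E)/RT = 2×96485×(0.93 − 1.057)/(8.314×320) = -9.212, so Q = 9.99 × 10^-5.
With Q = [Pb²⁺]/[Ag⁺]^2 and the known concentrations, [Pb²⁺] in the numerator gives [Pb²⁺] = 3.2 × 10^-4 M.

3.2 × 10^-4 M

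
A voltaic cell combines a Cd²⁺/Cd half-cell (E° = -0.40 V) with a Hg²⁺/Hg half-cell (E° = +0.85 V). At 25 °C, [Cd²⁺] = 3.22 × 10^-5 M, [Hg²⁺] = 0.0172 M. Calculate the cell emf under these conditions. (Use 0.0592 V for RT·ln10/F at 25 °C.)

1.33 V

The Hg²⁺/Hg couple has the higher reduction potential and acts as the cathode, so E°_cell = +0.85 − (-0.40) = 1.25 V.
Balancing electrons gives n = 2; the reaction quotient is Q = [Cd²⁺]/[Hg²⁺] = 0.00187.
At 25 °C, E = E° − (0.0592/n) log Q = 1.25 − (0.0592/2)(-2.728) = 1.250 + 0.081 = 1.331 V.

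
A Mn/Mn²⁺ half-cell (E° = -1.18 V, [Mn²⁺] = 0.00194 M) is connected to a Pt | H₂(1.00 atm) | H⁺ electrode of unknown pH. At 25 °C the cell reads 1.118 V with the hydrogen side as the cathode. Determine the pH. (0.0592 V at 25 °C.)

E°_cell = 1.18 V and n = 2.
log Q = n(E° − E)/0.0592 = 2×(1.18 − 1.118)/0.0592 = 2.095.
With Q = [Mn²⁺]·P(H₂) / [H⁺]^2, solving for [H⁺] gives log[H⁺] = -2.403, so pH = 2.40.

pH = 2.40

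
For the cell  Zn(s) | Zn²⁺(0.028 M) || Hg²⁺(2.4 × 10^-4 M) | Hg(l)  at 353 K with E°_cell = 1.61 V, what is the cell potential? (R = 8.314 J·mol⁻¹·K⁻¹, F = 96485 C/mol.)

1.54 V

Balancing electrons gives n = 2; the reaction quotient is Q = [Zn²⁺]/[Hg²⁺] = 117.
E = E° − (RT/nF) ln Q = 1.61 − (8.314×353)/(2×96485) × (4.759) = 1.610 − 0.072 = 1.538 V.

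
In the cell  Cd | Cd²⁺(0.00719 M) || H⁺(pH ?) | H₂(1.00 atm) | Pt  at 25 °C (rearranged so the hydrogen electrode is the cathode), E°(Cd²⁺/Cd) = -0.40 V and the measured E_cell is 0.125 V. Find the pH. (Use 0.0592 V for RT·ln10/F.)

pH = 5.72

E°_cell = 0.40 V and n = 2.
log Q = n(E° − E)/0.0592 = 2×(0.40 − 0.125)/0.0592 = 9.291.
With Q = [Cd²⁺]·P(H₂) / [H⁺]^2, solving for [H⁺] gives log[H⁺] = -5.717, so pH = 5.72.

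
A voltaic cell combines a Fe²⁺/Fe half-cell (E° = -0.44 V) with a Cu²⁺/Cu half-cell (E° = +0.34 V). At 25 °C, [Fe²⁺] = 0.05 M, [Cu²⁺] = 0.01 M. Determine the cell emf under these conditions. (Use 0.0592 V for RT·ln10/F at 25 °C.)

The Cu²⁺/Cu couple has the higher reduction potential and acts as the cathode, so E°_cell = +0.34 − (-0.44) = 0.78 V.
Balancing electrons gives n = 2; the reaction quotient is Q = [Fe²⁺]/[Cu²⁺] = 5.00.
At 25 °C, E = E° − (0.0592/n) log Q = 0.78 − (0.0592/2)(0.699) = 0.780 − 0.021 = 0.759 V.

0.759 V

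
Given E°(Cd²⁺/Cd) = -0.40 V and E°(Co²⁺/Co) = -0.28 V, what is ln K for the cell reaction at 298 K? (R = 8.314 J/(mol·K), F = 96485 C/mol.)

E°_cell = -0.28 − (-0.40) = 0.12 V, with n = 2 electrons transferred.
At equilibrium E = 0, so the Nernst equation gives ln K = nFE°/RT = (2)(96485)(0.12)/((8.314)(298)) = 9.35.

ln K = 9.3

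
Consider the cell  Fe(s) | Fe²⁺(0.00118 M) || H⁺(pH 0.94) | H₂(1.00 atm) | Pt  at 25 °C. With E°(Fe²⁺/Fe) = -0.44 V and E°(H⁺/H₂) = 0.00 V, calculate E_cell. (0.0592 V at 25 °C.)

0.47 V

The hydrogen couple is the cathode, so E°_cell = 0.44 V; n = 2.
[H⁺] = 10^(−0.94) = 0.11 M, and Q = [Fe²⁺]·P(H₂) / [H⁺]^2 = 0.0895.
E = E° − (0.0592/2) log Q = 0.44 − (0.0592/2)(-1.048) = 0.471 V.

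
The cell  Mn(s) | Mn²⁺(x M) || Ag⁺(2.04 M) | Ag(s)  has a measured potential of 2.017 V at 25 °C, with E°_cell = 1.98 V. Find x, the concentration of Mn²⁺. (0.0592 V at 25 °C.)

From the Nernst equation, log Q = n(E° − E)/0.0592 = 2(1.98 − 2.017)/0.0592 = -1.250, so Q = 0.0562.
With Q = [Mn²⁺]/[Ag⁺]^2 and the known concentrations, [Mn²⁺] in the numerator gives [Mn²⁺] = 0.23 M.

0.23 M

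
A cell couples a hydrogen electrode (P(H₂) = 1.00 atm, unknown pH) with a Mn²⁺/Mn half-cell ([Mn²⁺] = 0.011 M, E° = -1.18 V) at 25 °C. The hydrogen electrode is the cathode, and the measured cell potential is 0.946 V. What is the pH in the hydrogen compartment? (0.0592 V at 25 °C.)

E°_cell = 1.18 V and n = 2.
log Q = n(E° − E)/0.0592 = 2×(1.18 − 0.946)/0.0592 = 7.905.
With Q = [Mn²⁺]·P(H₂) / [H⁺]^2, solving for [H⁺] gives log[H⁺] = -4.932, so pH = 4.93.

pH = 4.93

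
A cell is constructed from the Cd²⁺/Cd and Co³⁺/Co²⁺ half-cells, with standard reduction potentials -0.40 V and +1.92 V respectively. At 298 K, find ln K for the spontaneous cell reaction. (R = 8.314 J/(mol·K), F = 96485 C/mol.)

E°_cell = +1.92 − (-0.40) = 2.32 V, with n = 2 electrons transferred.
At equilibrium E = 0, so the Nernst equation gives ln K = nFE°/RT = (2)(96485)(2.32)/((8.314)(298)) = 180.70.

ln K = 180.7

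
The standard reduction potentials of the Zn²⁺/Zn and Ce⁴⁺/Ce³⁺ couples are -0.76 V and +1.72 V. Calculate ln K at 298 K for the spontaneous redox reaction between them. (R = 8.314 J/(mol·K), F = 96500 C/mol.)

E°_cell = +1.72 − (-0.76) = 2.48 V, with n = 2 electrons transferred.
At equilibrium E = 0, so the Nernst equation gives ln K = nFE°/RT = (2)(96500)(2.48)/((8.314)(298)) = 193.19.

ln K = 193.2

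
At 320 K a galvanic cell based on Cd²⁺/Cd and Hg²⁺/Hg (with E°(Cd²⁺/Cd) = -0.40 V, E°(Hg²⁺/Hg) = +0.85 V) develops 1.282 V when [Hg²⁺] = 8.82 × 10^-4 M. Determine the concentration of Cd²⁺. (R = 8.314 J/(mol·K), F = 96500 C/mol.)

8.7 × 10^-5 M

From the Nernst equation, ln Q = nF(E° − E)/RT = 2×96500×(1.25 − 1.282)/(8.314×320) = -2.321, so Q = 0.0981.
With Q = [Cd²⁺]/[Hg²⁺] and the known concentrations, [Cd²⁺] in the numerator gives [Cd²⁺] = 8.7 × 10^-5 M.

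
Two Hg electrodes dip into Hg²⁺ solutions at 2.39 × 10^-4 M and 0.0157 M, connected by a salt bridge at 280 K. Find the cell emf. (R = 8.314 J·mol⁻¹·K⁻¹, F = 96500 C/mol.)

0.050 V

Both half-cells are Hg²⁺/Hg, so E°_cell = 0. The concentrated side is the cathode; the cell reaction moves Hg²⁺ from high to low concentration with n = 2.
Q = [Hg²⁺]_dilute/[Hg²⁺]_conc = 2.39 × 10^-4/0.0157 = 0.0152.
E = 0 − (RT/nF) ln Q = −((8.314×280)/(2×96500))(-4.185) = 0.0505 V.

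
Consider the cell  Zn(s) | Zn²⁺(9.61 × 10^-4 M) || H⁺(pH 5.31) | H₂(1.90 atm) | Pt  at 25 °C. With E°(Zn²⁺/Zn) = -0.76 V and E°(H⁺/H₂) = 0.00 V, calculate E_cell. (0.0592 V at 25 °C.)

0.53 V

The hydrogen couple is the cathode, so E°_cell = 0.76 V; n = 2.
[H⁺] = 10^(−5.31) = 4.9 × 10^-6 M, and Q = [Zn²⁺]·P(H₂) / [H⁺]^2 = 7.61 × 10^7.
E = E° − (0.0592/2) log Q = 0.76 − (0.0592/2)(7.881) = 0.527 V.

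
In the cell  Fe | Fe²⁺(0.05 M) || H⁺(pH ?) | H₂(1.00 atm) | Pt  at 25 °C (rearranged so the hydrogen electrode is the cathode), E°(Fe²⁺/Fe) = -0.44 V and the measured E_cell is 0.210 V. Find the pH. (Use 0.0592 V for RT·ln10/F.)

pH = 4.54

E°_cell = 0.44 V and n = 2.
log Q = n(E° − E)/0.0592 = 2×(0.44 − 0.210)/0.0592 = 7.770.
With Q = [Fe²⁺]·P(H₂) / [H⁺]^2, solving for [H⁺] gives log[H⁺] = -4.536, so pH = 4.54.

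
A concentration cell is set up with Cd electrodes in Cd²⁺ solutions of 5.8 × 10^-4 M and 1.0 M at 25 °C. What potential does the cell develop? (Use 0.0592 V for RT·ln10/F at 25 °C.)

Both half-cells are Cd²⁺/Cd, so E°_cell = 0. The concentrated side is the cathode; the cell reaction moves Cd²⁺ from high to low concentration with n = 2.
Q = [Cd²⁺]_dilute/[Cd²⁺]_conc = 5.8 × 10^-4/1.0 = 5.8 × 10^-4.
E = 0 − (0.0592/2) log Q = −(0.0592/2)(-3.237) = 0.0958 V.

0.096 V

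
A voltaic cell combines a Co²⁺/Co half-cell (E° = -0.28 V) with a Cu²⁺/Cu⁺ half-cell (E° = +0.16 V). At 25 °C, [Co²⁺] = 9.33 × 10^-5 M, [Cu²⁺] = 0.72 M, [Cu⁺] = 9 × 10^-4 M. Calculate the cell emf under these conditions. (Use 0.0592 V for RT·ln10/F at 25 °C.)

The Cu²⁺/Cu⁺ couple has the higher reduction potential and acts as the cathode, so E°_cell = +0.16 − (-0.28) = 0.44 V.
Balancing electrons gives n = 2; the reaction quotient is Q = [Co²⁺]·[Cu⁺]^2/[Cu²⁺]^2 = 1.46 × 10^-10.
At 25 °C, E = E° − (0.0592/n) log Q = 0.44 − (0.0592/2)(-9.836) = 0.440 + 0.291 = 0.731 V.

0.731 V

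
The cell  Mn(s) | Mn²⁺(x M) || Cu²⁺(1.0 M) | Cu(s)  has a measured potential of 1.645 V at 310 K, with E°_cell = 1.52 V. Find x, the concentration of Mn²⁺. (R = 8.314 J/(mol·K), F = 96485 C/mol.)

From the Nernst equation, ln Q = nF(E° − E)/RT = 2×96485×(1.52 − 1.645)/(8.314×310) = -9.359, so Q = 8.62 × 10^-5.
With Q = [Mn²⁺]/[Cu²⁺] and the known concentrations, [Mn²⁺] in the numerator gives [Mn²⁺] = 8.6 × 10^-5 M.

8.6 × 10^-5 M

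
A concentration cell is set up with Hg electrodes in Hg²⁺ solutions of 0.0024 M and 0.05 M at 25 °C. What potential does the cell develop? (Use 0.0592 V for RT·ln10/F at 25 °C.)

Both half-cells are Hg²⁺/Hg, so E°_cell = 0. The concentrated side is the cathode; the cell reaction moves Hg²⁺ from high to low concentration with n = 2.
Q = [Hg²⁺]_dilute/[Hg²⁺]_conc = 0.0024/0.05 = 0.0480.
E = 0 − (0.0592/2) log Q = −(0.0592/2)(-1.319) = 0.0390 V.

0.039 V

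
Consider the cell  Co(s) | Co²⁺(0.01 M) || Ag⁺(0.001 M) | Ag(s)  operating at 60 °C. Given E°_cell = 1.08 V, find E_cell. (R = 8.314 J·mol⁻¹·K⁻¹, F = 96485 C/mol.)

0.948 V

Balancing electrons gives n = 2; the reaction quotient is Q = [Co²⁺]/[Ag⁺]^2 = 1 × 10^4.
E = E° − (RT/nF) ln Q = 1.08 − (8.314×333)/(2×96485) × (9.210) = 1.080 − 0.132 = 0.948 V.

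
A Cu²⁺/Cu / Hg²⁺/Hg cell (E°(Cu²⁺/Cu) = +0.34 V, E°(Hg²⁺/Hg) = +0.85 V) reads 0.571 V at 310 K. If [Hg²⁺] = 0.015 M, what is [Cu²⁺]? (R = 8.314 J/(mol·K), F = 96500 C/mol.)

1.6 × 10^-4 M

From the Nernst equation, ln Q = nF(E° − E)/RT = 2×96500×(0.51 − 0.571)/(8.314×310) = -4.568, so Q = 0.0104.
With Q = [Cu²⁺]/[Hg²⁺] and the known concentrations, [Cu²⁺] in the numerator gives [Cu²⁺] = 1.6 × 10^-4 M.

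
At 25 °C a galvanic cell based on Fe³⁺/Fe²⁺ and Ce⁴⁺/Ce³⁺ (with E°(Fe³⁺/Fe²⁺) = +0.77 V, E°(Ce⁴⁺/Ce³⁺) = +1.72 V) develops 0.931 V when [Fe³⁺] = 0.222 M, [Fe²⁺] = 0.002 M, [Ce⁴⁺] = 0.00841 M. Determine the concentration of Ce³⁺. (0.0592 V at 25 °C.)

1.6 × 10^-4 M

From the Nernst equation, log Q = n(E° − E)/0.0592 = 1(0.95 − 0.931)/0.0592 = 0.321, so Q = 2.09.
With Q = [Fe³⁺]·[Ce³⁺]/([Fe²⁺]·[Ce⁴⁺]) and the known concentrations, [Ce³⁺] in the numerator gives [Ce³⁺] = 1.6 × 10^-4 M.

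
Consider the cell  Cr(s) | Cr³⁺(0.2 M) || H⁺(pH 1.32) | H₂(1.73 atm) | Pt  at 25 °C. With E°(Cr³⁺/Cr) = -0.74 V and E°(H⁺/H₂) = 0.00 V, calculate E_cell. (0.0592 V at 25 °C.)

The hydrogen couple is the cathode, so E°_cell = 0.74 V; n = 6.
[H⁺] = 10^(−1.32) = 0.048 M, and Q = [Cr³⁺]^2·P(H₂)^3 / [H⁺]^6 = 1.72 × 10^7.
E = E° − (0.0592/6) log Q = 0.74 − (0.0592/6)(7.236) = 0.669 V.

0.67 V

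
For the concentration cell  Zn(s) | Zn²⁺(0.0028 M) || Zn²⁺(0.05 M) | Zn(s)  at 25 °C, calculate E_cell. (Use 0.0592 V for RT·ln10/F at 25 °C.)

Both half-cells are Zn²⁺/Zn, so E°_cell = 0. The concentrated side is the cathode; the cell reaction moves Zn²⁺ from high to low concentration with n = 2.
Q = [Zn²⁺]_dilute/[Zn²⁺]_conc = 0.0028/0.05 = 0.0560.
E = 0 − (0.0592/2) log Q = −(0.0592/2)(-1.252) = 0.0371 V.

0.037 V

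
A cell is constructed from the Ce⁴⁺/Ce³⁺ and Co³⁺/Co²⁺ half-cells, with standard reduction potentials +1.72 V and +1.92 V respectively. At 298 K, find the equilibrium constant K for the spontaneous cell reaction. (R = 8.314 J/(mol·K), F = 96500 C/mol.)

E°_cell = +1.92 − (+1.72) = 0.20 V, with n = 1 electron transferred.
At equilibrium E = 0, so the Nernst equation gives ln K = nFE°/RT = (1)(96500)(0.20)/((8.314)(298)) = 7.79.
K = e^7.79 = 2400.

2400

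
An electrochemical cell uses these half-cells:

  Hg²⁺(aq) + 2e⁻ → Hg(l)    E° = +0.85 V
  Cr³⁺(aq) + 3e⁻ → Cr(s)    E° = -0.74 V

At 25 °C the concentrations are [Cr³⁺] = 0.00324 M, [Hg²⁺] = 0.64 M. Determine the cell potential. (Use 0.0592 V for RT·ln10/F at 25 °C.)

The Hg²⁺/Hg couple has the higher reduction potential and acts as the cathode, so E°_cell = +0.85 − (-0.74) = 1.59 V.
Balancing electrons gives n = 6; the reaction quotient is Q = [Cr³⁺]^2/[Hg²⁺]^3 = 4 × 10^-5.
At 25 °C, E = E° − (0.0592/n) log Q = 1.59 − (0.0592/6)(-4.397) = 1.590 + 0.043 = 1.633 V.

1.63 V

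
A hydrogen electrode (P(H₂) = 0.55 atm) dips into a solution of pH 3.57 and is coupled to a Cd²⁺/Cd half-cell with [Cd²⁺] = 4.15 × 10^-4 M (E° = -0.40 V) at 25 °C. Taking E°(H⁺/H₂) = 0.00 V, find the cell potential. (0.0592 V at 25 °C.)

The hydrogen couple is the cathode, so E°_cell = 0.40 V; n = 2.
[H⁺] = 10^(−3.57) = 2.7 × 10^-4 M, and Q = [Cd²⁺]·P(H₂) / [H⁺]^2 = 3150.
E = E° − (0.0592/2) log Q = 0.40 − (0.0592/2)(3.498) = 0.296 V.

0.30 V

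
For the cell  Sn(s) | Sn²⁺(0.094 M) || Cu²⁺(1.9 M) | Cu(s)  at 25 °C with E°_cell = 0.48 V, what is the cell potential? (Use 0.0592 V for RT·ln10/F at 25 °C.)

0.519 V

Balancing electrons gives n = 2; the reaction quotient is Q = [Sn²⁺]/[Cu²⁺] = 0.0495.
At 25 °C, E = E° − (0.0592/n) log Q = 0.48 − (0.0592/2)(-1.306) = 0.480 + 0.039 = 0.519 V.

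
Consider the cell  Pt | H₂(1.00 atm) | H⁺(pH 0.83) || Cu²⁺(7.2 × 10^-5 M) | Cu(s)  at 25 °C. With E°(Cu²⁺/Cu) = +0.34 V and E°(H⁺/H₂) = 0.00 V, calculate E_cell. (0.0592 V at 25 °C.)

The Cu²⁺/Cu couple is the cathode, so E°_cell = 0.34 V; n = 2.
[H⁺] = 10^(−0.83) = 0.15 M, and Q = [H⁺]^2 / ([Cu²⁺]·P(H₂)) = 304.
E = E° − (0.0592/2) log Q = 0.34 − (0.0592/2)(2.483) = 0.267 V.

0.27 V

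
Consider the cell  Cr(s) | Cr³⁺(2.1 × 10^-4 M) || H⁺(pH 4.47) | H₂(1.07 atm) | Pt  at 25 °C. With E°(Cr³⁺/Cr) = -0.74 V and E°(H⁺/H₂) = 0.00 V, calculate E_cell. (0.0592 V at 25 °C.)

The hydrogen couple is the cathode, so E°_cell = 0.74 V; n = 6.
[H⁺] = 10^(−4.47) = 3.4 × 10^-5 M, and Q = [Cr³⁺]^2·P(H₂)^3 / [H⁺]^6 = 3.57 × 10^19.
E = E° − (0.0592/6) log Q = 0.74 − (0.0592/6)(19.553) = 0.547 V.

0.55 V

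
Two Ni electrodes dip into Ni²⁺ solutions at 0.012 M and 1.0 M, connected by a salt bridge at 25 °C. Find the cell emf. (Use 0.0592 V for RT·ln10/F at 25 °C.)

Both half-cells are Ni²⁺/Ni, so E°_cell = 0. The concentrated side is the cathode; the cell reaction moves Ni²⁺ from high to low concentration with n = 2.
Q = [Ni²⁺]_dilute/[Ni²⁺]_conc = 0.012/1.0 = 0.0120.
E = 0 − (0.0592/2) log Q = −(0.0592/2)(-1.921) = 0.0569 V.

0.057 V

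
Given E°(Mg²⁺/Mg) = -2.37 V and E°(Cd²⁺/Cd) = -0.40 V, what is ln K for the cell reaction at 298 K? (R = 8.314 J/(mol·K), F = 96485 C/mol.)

ln K = 153.4

E°_cell = -0.40 − (-2.37) = 1.97 V, with n = 2 electrons transferred.
At equilibrium E = 0, so the Nernst equation gives ln K = nFE°/RT = (2)(96485)(1.97)/((8.314)(298)) = 153.44.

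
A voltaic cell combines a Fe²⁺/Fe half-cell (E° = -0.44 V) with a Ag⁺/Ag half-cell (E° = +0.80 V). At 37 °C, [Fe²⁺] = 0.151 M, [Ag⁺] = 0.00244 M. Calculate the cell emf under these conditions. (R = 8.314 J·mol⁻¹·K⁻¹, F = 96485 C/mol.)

1.10 V

The Ag⁺/Ag couple has the higher reduction potential and acts as the cathode, so E°_cell = +0.80 − (-0.44) = 1.24 V.
Balancing electrons gives n = 2; the reaction quotient is Q = [Fe²⁺]/[Ag⁺]^2 = 2.54 × 10^4.
E = E° − (RT/nF) ln Q = 1.24 − (8.314×310)/(2×96485) × (10.141) = 1.240 − 0.135 = 1.105 V.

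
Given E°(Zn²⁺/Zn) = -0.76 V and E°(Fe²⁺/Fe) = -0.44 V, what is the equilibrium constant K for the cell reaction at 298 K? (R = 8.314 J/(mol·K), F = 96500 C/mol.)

6.7 × 10^10

E°_cell = -0.44 − (-0.76) = 0.32 V, with n = 2 electrons transferred.
At equilibrium E = 0, so the Nernst equation gives ln K = nFE°/RT = (2)(96500)(0.32)/((8.314)(298)) = 24.93.
K = e^24.93 = 6.7 × 10^10.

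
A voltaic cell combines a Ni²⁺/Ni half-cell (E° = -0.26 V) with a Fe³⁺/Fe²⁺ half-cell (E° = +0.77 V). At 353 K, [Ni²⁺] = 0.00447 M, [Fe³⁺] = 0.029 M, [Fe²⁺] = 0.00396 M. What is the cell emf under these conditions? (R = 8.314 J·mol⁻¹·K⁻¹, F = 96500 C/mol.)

1.17 V

The Fe³⁺/Fe²⁺ couple has the higher reduction potential and acts as the cathode, so E°_cell = +0.77 − (-0.26) = 1.03 V.
Balancing electrons gives n = 2; the reaction quotient is Q = [Ni²⁺]·[Fe²⁺]^2/[Fe³⁺]^2 = 8.33 × 10^-5.
E = E° − (RT/nF) ln Q = 1.03 − (8.314×353)/(2×96500) × (-9.392) = 1.030 + 0.143 = 1.173 V.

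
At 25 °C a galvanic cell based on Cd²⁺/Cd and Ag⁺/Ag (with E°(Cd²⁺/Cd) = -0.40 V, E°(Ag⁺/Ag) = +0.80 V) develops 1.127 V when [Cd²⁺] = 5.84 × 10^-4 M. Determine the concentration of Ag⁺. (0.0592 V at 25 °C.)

From the Nernst equation, log Q = n(E° − E)/0.0592 = 2(1.20 − 1.127)/0.0592 = 2.466, so Q = 293.
With Q = [Cd²⁺]/[Ag⁺]^2 and the known concentrations, [Ag⁺]^2 in the denominator gives [Ag⁺] = 0.0014 M.

0.0014 M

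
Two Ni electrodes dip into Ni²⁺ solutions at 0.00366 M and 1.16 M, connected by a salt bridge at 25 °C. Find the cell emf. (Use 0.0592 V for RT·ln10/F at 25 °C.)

0.074 V

Both half-cells are Ni²⁺/Ni, so E°_cell = 0. The concentrated side is the cathode; the cell reaction moves Ni²⁺ from high to low concentration with n = 2.
Q = [Ni²⁺]_dilute/[Ni²⁺]_conc = 0.00366/1.16 = 0.00316.
E = 0 − (0.0592/2) log Q = −(0.0592/2)(-2.501) = 0.0740 V.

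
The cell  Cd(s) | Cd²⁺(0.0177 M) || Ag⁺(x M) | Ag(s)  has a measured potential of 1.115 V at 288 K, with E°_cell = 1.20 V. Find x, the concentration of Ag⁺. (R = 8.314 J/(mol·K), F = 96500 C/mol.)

0.0043 M

From the Nernst equation, ln Q = nF(E° − E)/RT = 2×96500×(1.20 − 1.115)/(8.314×288) = 6.851, so Q = 945.
With Q = [Cd²⁺]/[Ag⁺]^2 and the known concentrations, [Ag⁺]^2 in the denominator gives [Ag⁺] = 0.0043 M.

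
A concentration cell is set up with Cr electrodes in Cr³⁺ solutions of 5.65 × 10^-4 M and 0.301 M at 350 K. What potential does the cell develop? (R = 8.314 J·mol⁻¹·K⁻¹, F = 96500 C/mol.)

0.063 V

Both half-cells are Cr³⁺/Cr, so E°_cell = 0. The concentrated side is the cathode; the cell reaction moves Cr³⁺ from high to low concentration with n = 3.
Q = [Cr³⁺]_dilute/[Cr³⁺]_conc = 5.65 × 10^-4/0.301 = 0.00188.
E = 0 − (RT/nF) ln Q = −((8.314×350)/(3×96500))(-6.278) = 0.0631 V.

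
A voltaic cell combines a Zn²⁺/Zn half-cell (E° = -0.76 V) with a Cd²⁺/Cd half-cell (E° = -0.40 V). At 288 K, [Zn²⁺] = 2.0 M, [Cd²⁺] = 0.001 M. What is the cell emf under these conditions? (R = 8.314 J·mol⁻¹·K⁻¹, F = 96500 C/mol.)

0.266 V

The Cd²⁺/Cd couple has the higher reduction potential and acts as the cathode, so E°_cell = -0.40 − (-0.76) = 0.36 V.
Balancing electrons gives n = 2; the reaction quotient is Q = [Zn²⁺]/[Cd²⁺] = 2000.
E = E° − (RT/nF) ln Q = 0.36 − (8.314×288)/(2×96500) × (7.601) = 0.360 − 0.094 = 0.266 V.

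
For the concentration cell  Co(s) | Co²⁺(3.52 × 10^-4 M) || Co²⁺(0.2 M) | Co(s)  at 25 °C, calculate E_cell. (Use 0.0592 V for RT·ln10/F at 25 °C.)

0.082 V

Both half-cells are Co²⁺/Co, so E°_cell = 0. The concentrated side is the cathode; the cell reaction moves Co²⁺ from high to low concentration with n = 2.
Q = [Co²⁺]_dilute/[Co²⁺]_conc = 3.52 × 10^-4/0.2 = 0.00176.
E = 0 − (0.0592/2) log Q = −(0.0592/2)(-2.754) = 0.0815 V.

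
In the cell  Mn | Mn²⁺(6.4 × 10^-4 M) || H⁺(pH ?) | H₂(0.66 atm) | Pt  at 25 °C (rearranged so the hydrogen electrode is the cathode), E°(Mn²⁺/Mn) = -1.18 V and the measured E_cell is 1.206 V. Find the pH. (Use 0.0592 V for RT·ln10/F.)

E°_cell = 1.18 V and n = 2.
log Q = n(E° − E)/0.0592 = 2×(1.18 − 1.206)/0.0592 = -0.878.
With Q = [Mn²⁺]·P(H₂) / [H⁺]^2, solving for [H⁺] gives log[H⁺] = -1.248, so pH = 1.25.

pH = 1.25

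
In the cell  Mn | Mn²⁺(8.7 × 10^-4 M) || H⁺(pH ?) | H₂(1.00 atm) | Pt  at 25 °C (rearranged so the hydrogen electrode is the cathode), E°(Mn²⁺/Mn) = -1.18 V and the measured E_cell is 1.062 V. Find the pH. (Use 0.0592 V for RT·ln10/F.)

E°_cell = 1.18 V and n = 2.
log Q = n(E° − E)/0.0592 = 2×(1.18 − 1.062)/0.0592 = 3.986.
With Q = [Mn²⁺]·P(H₂) / [H⁺]^2, solving for [H⁺] gives log[H⁺] = -3.523, so pH = 3.52.

pH = 3.52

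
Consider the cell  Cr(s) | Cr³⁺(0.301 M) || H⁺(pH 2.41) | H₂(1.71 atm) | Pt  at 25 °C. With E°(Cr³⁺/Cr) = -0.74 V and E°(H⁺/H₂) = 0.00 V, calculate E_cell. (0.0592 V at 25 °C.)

The hydrogen couple is the cathode, so E°_cell = 0.74 V; n = 6.
[H⁺] = 10^(−2.41) = 0.0039 M, and Q = [Cr³⁺]^2·P(H₂)^3 / [H⁺]^6 = 1.31 × 10^14.
E = E° − (0.0592/6) log Q = 0.74 − (0.0592/6)(14.116) = 0.601 V.

0.60 V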